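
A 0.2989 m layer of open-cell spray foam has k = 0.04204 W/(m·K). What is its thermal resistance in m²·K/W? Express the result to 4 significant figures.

7.110 m²·K/W

R = L/k = 0.2989/0.04204 = 7.1099 m²·K/W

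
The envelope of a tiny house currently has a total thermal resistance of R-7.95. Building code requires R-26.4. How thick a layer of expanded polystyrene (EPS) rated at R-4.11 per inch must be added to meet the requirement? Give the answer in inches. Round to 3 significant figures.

ΔR = 26.4 − 7.95 = 18.45 ft²·°F·h/BTU
L = ΔR / (R/in) = 18.45/4.11 = 4.489 in

4.49 in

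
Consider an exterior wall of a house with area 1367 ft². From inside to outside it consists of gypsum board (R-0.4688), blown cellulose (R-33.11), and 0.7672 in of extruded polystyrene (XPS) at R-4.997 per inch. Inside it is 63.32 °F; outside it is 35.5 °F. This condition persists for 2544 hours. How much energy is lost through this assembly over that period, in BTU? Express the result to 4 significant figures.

0.7672 × 4.997 = 3.8337
R_total = 0.4688 + 33.11 + 3.8337 = 37.412 ft²·°F·h/BTU
Q = 1367 × (63.32 − 35.5) / 37.412 = 1016.5 BTU/h
E = 1016.5 × 2544 = 2586000 BTU

2586000 BTU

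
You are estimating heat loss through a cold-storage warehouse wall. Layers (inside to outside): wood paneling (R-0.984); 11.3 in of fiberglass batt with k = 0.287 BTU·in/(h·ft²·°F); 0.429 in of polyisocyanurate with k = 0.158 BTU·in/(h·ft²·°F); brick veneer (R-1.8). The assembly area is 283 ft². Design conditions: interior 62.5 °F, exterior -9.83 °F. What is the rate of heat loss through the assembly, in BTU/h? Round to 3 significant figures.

456 BTU/h

11.3/0.287 = 39.37
0.429/0.158 = 2.715
R_total = 0.984 + 39.37 + 2.715 + 1.8 = 44.87 ft²·°F·h/BTU
Q = A·ΔT/R = 283 × (62.5 − (-9.83)) / 44.87 = 456.2 BTU/h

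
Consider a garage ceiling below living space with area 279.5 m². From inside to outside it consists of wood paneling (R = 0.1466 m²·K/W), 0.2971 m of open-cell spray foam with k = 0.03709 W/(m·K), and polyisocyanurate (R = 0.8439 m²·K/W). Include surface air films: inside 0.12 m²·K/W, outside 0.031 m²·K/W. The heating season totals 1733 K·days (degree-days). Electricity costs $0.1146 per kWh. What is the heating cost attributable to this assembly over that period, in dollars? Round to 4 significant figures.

145.6 dollars

0.2971/0.03709 = 8.0102
R_total = 0.12 + 0.1466 + 8.0102 + 0.8439 + 0.031 = 9.1517 m²·K/W
E = A × HDD × 24 / R / 1000 = 279.5 × 1733 × 24 / 9.1517 / 1000 = 1270.2 kWh
Cost = 1270.2 × 0.1146 = $145.57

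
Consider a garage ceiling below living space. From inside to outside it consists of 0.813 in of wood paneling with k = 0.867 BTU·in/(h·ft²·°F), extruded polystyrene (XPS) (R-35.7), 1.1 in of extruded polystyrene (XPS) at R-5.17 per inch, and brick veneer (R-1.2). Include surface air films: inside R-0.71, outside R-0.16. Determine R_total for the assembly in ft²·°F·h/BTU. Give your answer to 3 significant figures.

44.4 ft²·°F·h/BTU

0.813/0.867 = 0.9377
1.1 × 5.17 = 5.687
R_total = 0.71 + 0.9377 + 35.7 + 5.687 + 1.2 + 0.16 = 44.39 ft²·°F·h/BTU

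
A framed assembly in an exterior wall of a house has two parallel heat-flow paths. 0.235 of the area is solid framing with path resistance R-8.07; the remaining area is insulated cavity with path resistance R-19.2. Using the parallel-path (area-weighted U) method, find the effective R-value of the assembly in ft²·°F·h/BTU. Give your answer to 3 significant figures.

14.5 ft²·°F·h/BTU

U_eff = 0.765/19.2 + 0.235/8.07 = 0.03984 + 0.02912 = 0.06896
R_eff = 1/U_eff = 14.5 ft²·°F·h/BTU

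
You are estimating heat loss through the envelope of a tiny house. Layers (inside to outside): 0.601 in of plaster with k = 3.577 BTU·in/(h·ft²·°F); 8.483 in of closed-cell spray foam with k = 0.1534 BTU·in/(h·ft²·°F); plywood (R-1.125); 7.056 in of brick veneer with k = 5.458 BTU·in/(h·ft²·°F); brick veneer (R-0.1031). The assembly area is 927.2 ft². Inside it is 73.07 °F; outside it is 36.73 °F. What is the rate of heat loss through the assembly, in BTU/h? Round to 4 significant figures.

581.1 BTU/h

0.601/3.577 = 0.16802
8.483/0.1534 = 55.3
7.056/5.458 = 1.2928
R_total = 0.16802 + 55.3 + 1.125 + 1.2928 + 0.1031 = 57.989 ft²·°F·h/BTU
Q = A·ΔT/R = 927.2 × (73.07 − 36.73) / 57.989 = 581.05 BTU/h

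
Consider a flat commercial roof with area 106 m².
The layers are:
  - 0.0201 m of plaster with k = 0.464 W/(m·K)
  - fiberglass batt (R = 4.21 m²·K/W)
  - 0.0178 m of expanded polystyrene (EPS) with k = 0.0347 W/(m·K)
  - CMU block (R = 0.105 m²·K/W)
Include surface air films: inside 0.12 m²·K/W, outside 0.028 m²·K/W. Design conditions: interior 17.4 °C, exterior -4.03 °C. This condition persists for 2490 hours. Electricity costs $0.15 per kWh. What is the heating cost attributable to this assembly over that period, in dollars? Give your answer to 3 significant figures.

169 dollars

0.0201/0.464 = 0.04332
0.0178/0.0347 = 0.513
R_total = 0.12 + 0.04332 + 4.21 + 0.513 + 0.105 + 0.028 = 5.019 m²·K/W
Q = 106 × (17.4 − (-4.03)) / 5.019 = 452.6 W
E = 452.6 W × 2490 h / 1000 = 1127 kWh
Cost = 1127 × 0.15 = $169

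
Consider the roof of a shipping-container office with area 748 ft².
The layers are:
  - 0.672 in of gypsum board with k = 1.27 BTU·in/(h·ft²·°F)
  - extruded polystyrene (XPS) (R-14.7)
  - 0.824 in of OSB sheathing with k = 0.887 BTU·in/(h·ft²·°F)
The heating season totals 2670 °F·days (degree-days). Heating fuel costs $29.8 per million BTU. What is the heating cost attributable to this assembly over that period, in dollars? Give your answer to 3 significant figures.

0.672/1.27 = 0.5291
0.824/0.887 = 0.929
R_total = 0.5291 + 14.7 + 0.929 = 16.16 ft²·°F·h/BTU
E = A × HDD × 24 / R = 748 × 2670 × 24 / 16.16 = 2966000 BTU
Cost = 2966000/10⁶ × 29.8 = $88.4

88.4 dollars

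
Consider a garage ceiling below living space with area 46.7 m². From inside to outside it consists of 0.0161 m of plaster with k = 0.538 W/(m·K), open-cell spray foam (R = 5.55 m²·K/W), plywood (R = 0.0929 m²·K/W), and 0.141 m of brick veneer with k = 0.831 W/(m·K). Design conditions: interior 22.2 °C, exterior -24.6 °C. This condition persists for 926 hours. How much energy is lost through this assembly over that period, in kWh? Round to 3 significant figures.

0.0161/0.538 = 0.02993
0.141/0.831 = 0.1697
R_total = 0.02993 + 5.55 + 0.0929 + 0.1697 = 5.843 m²·K/W
Q = 46.7 × (22.2 − (-24.6)) / 5.843 = 374.1 W
E = 374.1 W × 926 h / 1000 = 346.4 kWh

346 kWh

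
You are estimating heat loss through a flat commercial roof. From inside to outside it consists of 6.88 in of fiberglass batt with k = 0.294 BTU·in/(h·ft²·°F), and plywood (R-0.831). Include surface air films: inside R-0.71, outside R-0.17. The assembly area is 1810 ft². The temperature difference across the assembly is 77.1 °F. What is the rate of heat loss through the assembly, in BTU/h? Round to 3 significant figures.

5560 BTU/h

6.88/0.294 = 23.4
R_total = 0.71 + 23.4 + 0.831 + 0.17 = 25.11 ft²·°F·h/BTU
Q = A·ΔT/R = 1810 × 77.1 / 25.11 = 5557 BTU/h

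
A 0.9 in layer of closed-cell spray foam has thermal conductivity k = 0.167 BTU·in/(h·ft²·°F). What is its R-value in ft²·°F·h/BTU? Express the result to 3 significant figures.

R = L/k = 0.9/0.167 = 5.389 ft²·°F·h/BTU

5.39 ft²·°F·h/BTU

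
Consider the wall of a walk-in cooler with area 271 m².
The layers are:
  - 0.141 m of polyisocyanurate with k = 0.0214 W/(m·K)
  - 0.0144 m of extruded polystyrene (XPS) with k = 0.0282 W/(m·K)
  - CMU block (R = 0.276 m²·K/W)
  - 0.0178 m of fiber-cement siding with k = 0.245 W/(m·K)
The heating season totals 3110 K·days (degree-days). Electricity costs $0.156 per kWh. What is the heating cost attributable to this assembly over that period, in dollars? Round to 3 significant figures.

0.141/0.0214 = 6.589
0.0144/0.0282 = 0.5106
0.0178/0.245 = 0.07265
R_total = 6.589 + 0.5106 + 0.276 + 0.07265 = 7.448 m²·K/W
E = A × HDD × 24 / R / 1000 = 271 × 3110 × 24 / 7.448 / 1000 = 2716 kWh
Cost = 2716 × 0.156 = $423.7

424 dollars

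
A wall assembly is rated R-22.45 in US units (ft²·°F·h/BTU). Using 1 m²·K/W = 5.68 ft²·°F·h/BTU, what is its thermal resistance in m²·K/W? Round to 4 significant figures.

3.952 m²·K/W

R_SI = 22.45/5.68 = 3.9525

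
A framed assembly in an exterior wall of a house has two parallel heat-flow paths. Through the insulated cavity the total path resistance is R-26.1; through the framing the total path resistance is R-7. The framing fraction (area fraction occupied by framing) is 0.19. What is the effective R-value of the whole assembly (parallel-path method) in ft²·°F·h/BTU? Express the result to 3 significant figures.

17.2 ft²·°F·h/BTU

U_eff = 0.81/26.1 + 0.19/7 = 0.03103 + 0.02714 = 0.05818
R_eff = 1/U_eff = 17.19 ft²·°F·h/BTU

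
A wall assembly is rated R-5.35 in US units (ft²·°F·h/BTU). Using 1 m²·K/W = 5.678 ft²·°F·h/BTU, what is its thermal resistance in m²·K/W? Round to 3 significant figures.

0.942 m²·K/W

R_SI = 5.35/5.678 = 0.9422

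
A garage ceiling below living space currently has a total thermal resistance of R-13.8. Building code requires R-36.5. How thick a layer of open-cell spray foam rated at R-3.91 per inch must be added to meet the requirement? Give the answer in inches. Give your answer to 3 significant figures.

ΔR = 36.5 − 13.8 = 22.7 ft²·°F·h/BTU
L = ΔR / (R/in) = 22.7/3.91 = 5.806 in

5.81 in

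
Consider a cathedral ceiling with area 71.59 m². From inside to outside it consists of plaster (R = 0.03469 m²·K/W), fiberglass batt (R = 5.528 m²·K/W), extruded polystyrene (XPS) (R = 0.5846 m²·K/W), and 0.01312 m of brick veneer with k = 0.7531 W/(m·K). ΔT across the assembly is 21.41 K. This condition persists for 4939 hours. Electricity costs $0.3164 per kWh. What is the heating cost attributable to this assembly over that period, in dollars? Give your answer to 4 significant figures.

388.5 dollars

0.01312/0.7531 = 0.017421
R_total = 0.03469 + 5.528 + 0.5846 + 0.017421 = 6.1647 m²·K/W
Q = 71.59 × 21.41 / 6.1647 = 248.63 W
E = 248.63 W × 4939 h / 1000 = 1228 kWh
Cost = 1228 × 0.3164 = $388.54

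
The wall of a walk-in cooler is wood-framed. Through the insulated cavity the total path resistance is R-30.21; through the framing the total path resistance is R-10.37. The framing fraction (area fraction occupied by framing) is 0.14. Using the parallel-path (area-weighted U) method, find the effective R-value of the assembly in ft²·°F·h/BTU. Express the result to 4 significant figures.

U_eff = 0.86/30.21 + 0.14/10.37 = 0.028467 + 0.0135 = 0.041968
R_eff = 1/U_eff = 23.828 ft²·°F·h/BTU

23.83 ft²·°F·h/BTU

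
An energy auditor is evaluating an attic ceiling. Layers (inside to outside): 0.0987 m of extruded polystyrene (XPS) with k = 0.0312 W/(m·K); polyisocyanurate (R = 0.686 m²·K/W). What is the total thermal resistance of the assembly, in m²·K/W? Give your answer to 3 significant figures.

3.85 m²·K/W

0.0987/0.0312 = 3.163
R_total = 3.163 + 0.686 = 3.849 m²·K/W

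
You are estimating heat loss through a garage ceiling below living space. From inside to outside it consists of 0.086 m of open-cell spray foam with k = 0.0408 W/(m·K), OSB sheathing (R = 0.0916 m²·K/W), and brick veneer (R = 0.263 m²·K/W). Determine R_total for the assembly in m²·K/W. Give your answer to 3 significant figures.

2.46 m²·K/W

0.086/0.0408 = 2.108
R_total = 2.108 + 0.0916 + 0.263 = 2.462 m²·K/W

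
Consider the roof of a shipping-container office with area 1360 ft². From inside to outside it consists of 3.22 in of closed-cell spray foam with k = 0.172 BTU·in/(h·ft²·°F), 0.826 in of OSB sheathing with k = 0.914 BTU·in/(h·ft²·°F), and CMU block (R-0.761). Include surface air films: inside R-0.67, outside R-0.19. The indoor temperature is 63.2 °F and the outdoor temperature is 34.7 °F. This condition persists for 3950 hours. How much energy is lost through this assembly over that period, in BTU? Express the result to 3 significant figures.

7210000 BTU

3.22/0.172 = 18.72
0.826/0.914 = 0.9037
R_total = 0.67 + 18.72 + 0.9037 + 0.761 + 0.19 = 21.25 ft²·°F·h/BTU
Q = 1360 × (63.2 − 34.7) / 21.25 = 1824 BTU/h
E = 1824 × 3950 = 7206000 BTU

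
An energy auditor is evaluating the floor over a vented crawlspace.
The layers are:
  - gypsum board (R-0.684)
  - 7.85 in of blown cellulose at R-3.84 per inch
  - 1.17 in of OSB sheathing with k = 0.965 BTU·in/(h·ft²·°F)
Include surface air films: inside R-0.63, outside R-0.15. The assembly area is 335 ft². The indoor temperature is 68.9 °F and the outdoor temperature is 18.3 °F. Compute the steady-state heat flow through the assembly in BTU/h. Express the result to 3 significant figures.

516 BTU/h

7.85 × 3.84 = 30.14
1.17/0.965 = 1.212
R_total = 0.63 + 0.684 + 30.14 + 1.212 + 0.15 = 32.82 ft²·°F·h/BTU
Q = A·ΔT/R = 335 × (68.9 − 18.3) / 32.82 = 516.5 BTU/h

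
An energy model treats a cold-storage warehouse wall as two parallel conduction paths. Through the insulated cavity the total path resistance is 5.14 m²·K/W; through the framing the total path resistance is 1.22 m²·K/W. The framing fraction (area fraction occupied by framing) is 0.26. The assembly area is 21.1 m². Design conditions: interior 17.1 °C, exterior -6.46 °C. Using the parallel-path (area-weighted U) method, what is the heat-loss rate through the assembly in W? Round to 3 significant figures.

178 W

U_eff = 0.74/5.14 + 0.26/1.22 = 0.144 + 0.2131 = 0.3571
R_eff = 1/U_eff = 2.8 m²·K/W
Q = 21.1 × (17.1 − (-6.46)) / 2.8 = 177.5 W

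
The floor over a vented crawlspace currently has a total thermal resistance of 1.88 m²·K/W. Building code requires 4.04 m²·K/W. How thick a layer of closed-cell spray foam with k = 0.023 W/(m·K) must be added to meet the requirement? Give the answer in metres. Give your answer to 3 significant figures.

0.0497 m

ΔR = 4.04 − 1.88 = 2.16 m²·K/W
L = ΔR × k = 2.16 × 0.023 = 0.04968 m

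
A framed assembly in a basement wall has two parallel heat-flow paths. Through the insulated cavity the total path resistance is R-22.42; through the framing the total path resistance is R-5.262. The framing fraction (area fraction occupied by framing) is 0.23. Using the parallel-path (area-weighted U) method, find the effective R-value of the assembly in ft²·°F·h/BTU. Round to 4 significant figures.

U_eff = 0.77/22.42 + 0.23/5.262 = 0.034344 + 0.04371 = 0.078054
R_eff = 1/U_eff = 12.812 ft²·°F·h/BTU

12.81 ft²·°F·h/BTU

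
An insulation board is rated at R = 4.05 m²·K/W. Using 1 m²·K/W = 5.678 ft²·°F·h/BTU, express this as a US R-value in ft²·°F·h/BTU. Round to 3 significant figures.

23.0 ft²·°F·h/BTU

R_US = 4.05 × 5.678 = 23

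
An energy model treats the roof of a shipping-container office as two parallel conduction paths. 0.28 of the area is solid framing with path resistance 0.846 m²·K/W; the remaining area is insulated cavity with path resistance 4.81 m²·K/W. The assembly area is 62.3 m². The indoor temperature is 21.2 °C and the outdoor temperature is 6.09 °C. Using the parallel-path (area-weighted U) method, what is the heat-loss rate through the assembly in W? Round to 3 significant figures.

452 W

U_eff = 0.72/4.81 + 0.28/0.846 = 0.1497 + 0.331 = 0.4807
R_eff = 1/U_eff = 2.08 m²·K/W
Q = 62.3 × (21.2 − 6.09) / 2.08 = 452.5 W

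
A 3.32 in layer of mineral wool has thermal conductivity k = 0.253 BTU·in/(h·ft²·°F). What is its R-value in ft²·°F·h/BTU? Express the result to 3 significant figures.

R = L/k = 3.32/0.253 = 13.12 ft²·°F·h/BTU

13.1 ft²·°F·h/BTU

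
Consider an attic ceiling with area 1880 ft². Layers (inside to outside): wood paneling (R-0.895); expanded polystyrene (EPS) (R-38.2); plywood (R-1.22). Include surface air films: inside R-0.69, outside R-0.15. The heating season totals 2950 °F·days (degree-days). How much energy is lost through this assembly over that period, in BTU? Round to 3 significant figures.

R_total = 0.69 + 0.895 + 38.2 + 1.22 + 0.15 = 41.16 ft²·°F·h/BTU
E = A × HDD × 24 / R = 1880 × 2950 × 24 / 41.16 = 3234000 BTU

3230000 BTU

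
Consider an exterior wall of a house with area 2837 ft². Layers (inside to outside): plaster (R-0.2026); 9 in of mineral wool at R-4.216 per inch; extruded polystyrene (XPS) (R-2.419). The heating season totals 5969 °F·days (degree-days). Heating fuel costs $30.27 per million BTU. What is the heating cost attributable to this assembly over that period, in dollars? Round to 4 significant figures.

303.3 dollars

9 × 4.216 = 37.944
R_total = 0.2026 + 37.944 + 2.419 = 40.566 ft²·°F·h/BTU
E = A × HDD × 24 / R = 2837 × 5969 × 24 / 40.566 = 10019000 BTU
Cost = 10019000/10⁶ × 30.27 = $303.27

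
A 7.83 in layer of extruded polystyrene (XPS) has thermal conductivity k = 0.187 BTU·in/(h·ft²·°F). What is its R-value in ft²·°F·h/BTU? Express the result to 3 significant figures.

R = L/k = 7.83/0.187 = 41.87 ft²·°F·h/BTU

41.9 ft²·°F·h/BTU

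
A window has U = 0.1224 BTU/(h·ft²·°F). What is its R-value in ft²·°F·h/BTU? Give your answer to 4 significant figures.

8.170 ft²·°F·h/BTU

R = 1/U = 1/0.1224 = 8.1699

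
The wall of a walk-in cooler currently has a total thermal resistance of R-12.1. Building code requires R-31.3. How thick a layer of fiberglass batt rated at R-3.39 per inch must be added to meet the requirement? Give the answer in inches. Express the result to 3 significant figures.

5.66 in

ΔR = 31.3 − 12.1 = 19.2 ft²·°F·h/BTU
L = ΔR / (R/in) = 19.2/3.39 = 5.664 in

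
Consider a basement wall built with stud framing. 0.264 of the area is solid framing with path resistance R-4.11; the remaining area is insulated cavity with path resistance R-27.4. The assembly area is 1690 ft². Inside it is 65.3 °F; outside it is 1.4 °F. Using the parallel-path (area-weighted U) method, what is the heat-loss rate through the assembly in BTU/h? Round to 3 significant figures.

9840 BTU/h

U_eff = 0.736/27.4 + 0.264/4.11 = 0.02686 + 0.06423 = 0.09109
R_eff = 1/U_eff = 10.98 ft²·°F·h/BTU
Q = 1690 × (65.3 − 1.4) / 10.98 = 9837 BTU/h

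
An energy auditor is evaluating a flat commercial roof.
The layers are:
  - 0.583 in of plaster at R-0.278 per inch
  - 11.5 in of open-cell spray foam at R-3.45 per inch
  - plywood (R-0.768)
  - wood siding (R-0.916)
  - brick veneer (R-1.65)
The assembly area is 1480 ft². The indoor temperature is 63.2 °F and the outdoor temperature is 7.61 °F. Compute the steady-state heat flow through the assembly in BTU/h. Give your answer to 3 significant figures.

0.583 × 0.278 = 0.1621
11.5 × 3.45 = 39.68
R_total = 0.1621 + 39.68 + 0.768 + 0.916 + 1.65 = 43.17 ft²·°F·h/BTU
Q = A·ΔT/R = 1480 × (63.2 − 7.61) / 43.17 = 1906 BTU/h

1910 BTU/h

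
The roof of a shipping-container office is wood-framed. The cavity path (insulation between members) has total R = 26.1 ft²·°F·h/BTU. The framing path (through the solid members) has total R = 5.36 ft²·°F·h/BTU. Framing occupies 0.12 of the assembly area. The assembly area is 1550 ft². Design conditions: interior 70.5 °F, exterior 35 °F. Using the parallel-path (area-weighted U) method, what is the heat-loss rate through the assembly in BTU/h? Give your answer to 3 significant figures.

U_eff = 0.88/26.1 + 0.12/5.36 = 0.03372 + 0.02239 = 0.0561
R_eff = 1/U_eff = 17.82 ft²·°F·h/BTU
Q = 1550 × (70.5 − 35) / 17.82 = 3087 BTU/h

3090 BTU/h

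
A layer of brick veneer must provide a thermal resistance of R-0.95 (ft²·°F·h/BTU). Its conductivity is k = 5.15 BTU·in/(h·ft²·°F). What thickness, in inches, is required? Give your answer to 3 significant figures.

L = R × k = 0.95 × 5.15 = 4.893 in

4.89 in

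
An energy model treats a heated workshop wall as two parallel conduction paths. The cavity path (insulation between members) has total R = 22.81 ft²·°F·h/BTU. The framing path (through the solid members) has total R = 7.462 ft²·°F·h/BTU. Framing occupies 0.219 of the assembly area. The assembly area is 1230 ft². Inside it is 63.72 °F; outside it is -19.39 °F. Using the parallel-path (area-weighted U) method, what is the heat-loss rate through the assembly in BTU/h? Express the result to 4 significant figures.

U_eff = 0.781/22.81 + 0.219/7.462 = 0.034239 + 0.029349 = 0.063588
R_eff = 1/U_eff = 15.726 ft²·°F·h/BTU
Q = 1230 × (63.72 − (-19.39)) / 15.726 = 6500.3 BTU/h

6500 BTU/h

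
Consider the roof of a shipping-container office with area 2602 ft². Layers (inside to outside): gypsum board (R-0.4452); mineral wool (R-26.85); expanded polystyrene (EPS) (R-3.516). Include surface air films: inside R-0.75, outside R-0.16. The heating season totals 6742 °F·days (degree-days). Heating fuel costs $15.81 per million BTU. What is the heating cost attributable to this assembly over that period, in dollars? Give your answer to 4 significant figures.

209.8 dollars

R_total = 0.75 + 0.4452 + 26.85 + 3.516 + 0.16 = 31.721 ft²·°F·h/BTU
E = A × HDD × 24 / R = 2602 × 6742 × 24 / 31.721 = 13273000 BTU
Cost = 13273000/10⁶ × 15.81 = $209.84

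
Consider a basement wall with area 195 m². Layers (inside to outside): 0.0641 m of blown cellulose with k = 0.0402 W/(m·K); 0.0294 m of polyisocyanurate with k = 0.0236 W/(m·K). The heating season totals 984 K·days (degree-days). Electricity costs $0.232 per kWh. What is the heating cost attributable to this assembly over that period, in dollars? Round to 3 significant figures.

376 dollars

0.0641/0.0402 = 1.595
0.0294/0.0236 = 1.246
R_total = 1.595 + 1.246 = 2.84 m²·K/W
E = A × HDD × 24 / R / 1000 = 195 × 984 × 24 / 2.84 / 1000 = 1621 kWh
Cost = 1621 × 0.232 = $376.2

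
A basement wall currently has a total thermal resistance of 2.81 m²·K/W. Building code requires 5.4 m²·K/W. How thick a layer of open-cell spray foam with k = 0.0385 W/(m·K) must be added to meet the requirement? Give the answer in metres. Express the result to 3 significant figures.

ΔR = 5.4 − 2.81 = 2.59 m²·K/W
L = ΔR × k = 2.59 × 0.0385 = 0.09972 m

0.0997 m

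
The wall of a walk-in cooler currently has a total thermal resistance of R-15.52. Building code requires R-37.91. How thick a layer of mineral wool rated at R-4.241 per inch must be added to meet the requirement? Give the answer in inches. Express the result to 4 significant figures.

5.279 in

ΔR = 37.91 − 15.52 = 22.39 ft²·°F·h/BTU
L = ΔR / (R/in) = 22.39/4.241 = 5.2794 in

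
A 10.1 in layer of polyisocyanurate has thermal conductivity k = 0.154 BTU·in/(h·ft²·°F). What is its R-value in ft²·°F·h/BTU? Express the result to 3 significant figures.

R = L/k = 10.1/0.154 = 65.58 ft²·°F·h/BTU

65.6 ft²·°F·h/BTU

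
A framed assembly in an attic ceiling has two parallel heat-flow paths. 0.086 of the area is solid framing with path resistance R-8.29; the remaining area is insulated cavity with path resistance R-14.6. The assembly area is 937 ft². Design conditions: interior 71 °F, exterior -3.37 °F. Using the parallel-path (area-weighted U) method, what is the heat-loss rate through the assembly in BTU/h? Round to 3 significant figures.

5090 BTU/h

U_eff = 0.914/14.6 + 0.086/8.29 = 0.0626 + 0.01037 = 0.07298
R_eff = 1/U_eff = 13.7 ft²·°F·h/BTU
Q = 937 × (71 − (-3.37)) / 13.7 = 5085 BTU/h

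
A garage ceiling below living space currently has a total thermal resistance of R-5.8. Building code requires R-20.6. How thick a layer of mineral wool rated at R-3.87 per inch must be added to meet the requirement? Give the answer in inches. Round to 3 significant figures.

3.82 in

ΔR = 20.6 − 5.8 = 14.8 ft²·°F·h/BTU
L = ΔR / (R/in) = 14.8/3.87 = 3.824 in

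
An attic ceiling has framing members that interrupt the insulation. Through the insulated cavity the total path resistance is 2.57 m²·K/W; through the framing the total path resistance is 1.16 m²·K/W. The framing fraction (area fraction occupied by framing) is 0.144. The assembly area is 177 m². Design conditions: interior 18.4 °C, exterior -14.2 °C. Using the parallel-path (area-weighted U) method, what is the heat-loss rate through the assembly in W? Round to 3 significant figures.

2640 W

U_eff = 0.856/2.57 + 0.144/1.16 = 0.3331 + 0.1241 = 0.4572
R_eff = 1/U_eff = 2.187 m²·K/W
Q = 177 × (18.4 − (-14.2)) / 2.187 = 2638 W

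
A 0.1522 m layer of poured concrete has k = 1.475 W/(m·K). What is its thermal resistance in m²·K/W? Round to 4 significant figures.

0.1032 m²·K/W

R = L/k = 0.1522/1.475 = 0.10319 m²·K/W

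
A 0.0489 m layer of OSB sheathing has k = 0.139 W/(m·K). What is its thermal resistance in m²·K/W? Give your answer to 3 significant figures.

0.352 m²·K/W

R = L/k = 0.0489/0.139 = 0.3518 m²·K/W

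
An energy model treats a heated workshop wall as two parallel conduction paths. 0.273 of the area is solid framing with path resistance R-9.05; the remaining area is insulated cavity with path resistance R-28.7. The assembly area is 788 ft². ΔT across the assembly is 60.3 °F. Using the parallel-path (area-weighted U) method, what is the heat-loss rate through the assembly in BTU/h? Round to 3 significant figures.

U_eff = 0.727/28.7 + 0.273/9.05 = 0.02533 + 0.03017 = 0.0555
R_eff = 1/U_eff = 18.02 ft²·°F·h/BTU
Q = 788 × 60.3 / 18.02 = 2637 BTU/h

2640 BTU/h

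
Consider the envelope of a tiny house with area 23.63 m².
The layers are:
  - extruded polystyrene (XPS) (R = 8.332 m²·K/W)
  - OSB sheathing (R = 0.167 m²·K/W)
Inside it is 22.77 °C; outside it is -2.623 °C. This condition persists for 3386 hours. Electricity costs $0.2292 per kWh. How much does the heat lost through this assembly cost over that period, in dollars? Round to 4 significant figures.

54.79 dollars

R_total = 8.332 + 0.167 = 8.499 m²·K/W
Q = 23.63 × (22.77 − (-2.623)) / 8.499 = 70.601 W
E = 70.601 W × 3386 h / 1000 = 239.05 kWh
Cost = 239.05 × 0.2292 = $54.791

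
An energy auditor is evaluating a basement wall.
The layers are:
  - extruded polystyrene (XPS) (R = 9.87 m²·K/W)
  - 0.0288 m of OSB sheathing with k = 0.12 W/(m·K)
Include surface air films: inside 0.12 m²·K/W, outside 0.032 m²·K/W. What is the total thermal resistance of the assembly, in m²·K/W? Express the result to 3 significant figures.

0.0288/0.12 = 0.24
R_total = 0.12 + 9.87 + 0.24 + 0.032 = 10.26 m²·K/W

10.3 m²·K/W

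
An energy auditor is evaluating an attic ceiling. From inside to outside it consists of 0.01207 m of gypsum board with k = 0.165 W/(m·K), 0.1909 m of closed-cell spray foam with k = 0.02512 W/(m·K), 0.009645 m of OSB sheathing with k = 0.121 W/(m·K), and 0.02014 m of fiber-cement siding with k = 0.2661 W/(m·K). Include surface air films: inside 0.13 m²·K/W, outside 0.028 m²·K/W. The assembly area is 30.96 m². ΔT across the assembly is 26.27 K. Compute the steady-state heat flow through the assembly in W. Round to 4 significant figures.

101.8 W

0.01207/0.165 = 0.073152
0.1909/0.02512 = 7.5995
0.009645/0.121 = 0.079711
0.02014/0.2661 = 0.075686
R_total = 0.13 + 0.073152 + 7.5995 + 0.079711 + 0.075686 + 0.028 = 7.9861 m²·K/W
Q = A·ΔT/R = 30.96 × 26.27 / 7.9861 = 101.84 W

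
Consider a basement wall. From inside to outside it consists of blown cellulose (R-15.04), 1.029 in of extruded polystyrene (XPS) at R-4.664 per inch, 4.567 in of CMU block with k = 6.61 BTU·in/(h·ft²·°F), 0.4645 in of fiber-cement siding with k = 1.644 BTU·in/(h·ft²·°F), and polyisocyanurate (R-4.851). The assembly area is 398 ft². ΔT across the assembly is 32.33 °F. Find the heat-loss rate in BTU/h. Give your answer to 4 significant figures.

1.029 × 4.664 = 4.7993
4.567/6.61 = 0.69092
0.4645/1.644 = 0.28254
R_total = 15.04 + 4.7993 + 0.69092 + 0.28254 + 4.851 = 25.664 ft²·°F·h/BTU
Q = A·ΔT/R = 398 × 32.33 / 25.664 = 501.38 BTU/h

501.4 BTU/h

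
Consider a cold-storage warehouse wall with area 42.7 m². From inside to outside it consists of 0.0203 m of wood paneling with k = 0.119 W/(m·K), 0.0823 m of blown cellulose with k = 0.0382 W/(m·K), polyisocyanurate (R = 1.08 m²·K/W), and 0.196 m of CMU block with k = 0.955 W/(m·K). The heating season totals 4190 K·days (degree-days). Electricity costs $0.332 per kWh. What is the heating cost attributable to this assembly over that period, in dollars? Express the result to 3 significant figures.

0.0203/0.119 = 0.1706
0.0823/0.0382 = 2.154
0.196/0.955 = 0.2052
R_total = 0.1706 + 2.154 + 1.08 + 0.2052 = 3.61 m²·K/W
E = A × HDD × 24 / R / 1000 = 42.7 × 4190 × 24 / 3.61 / 1000 = 1189 kWh
Cost = 1189 × 0.332 = $394.9

395 dollars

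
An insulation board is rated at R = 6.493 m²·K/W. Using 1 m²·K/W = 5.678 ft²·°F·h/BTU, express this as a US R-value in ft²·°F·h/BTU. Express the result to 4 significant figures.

36.87 ft²·°F·h/BTU

R_US = 6.493 × 5.678 = 36.867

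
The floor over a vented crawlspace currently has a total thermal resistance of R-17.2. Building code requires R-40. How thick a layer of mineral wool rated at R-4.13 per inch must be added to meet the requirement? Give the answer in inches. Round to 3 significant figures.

5.52 in

ΔR = 40 − 17.2 = 22.8 ft²·°F·h/BTU
L = ΔR / (R/in) = 22.8/4.13 = 5.521 in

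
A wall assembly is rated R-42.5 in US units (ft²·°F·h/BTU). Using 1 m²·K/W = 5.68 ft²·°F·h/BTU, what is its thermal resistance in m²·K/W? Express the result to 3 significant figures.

R_SI = 42.5/5.68 = 7.482

7.48 m²·K/W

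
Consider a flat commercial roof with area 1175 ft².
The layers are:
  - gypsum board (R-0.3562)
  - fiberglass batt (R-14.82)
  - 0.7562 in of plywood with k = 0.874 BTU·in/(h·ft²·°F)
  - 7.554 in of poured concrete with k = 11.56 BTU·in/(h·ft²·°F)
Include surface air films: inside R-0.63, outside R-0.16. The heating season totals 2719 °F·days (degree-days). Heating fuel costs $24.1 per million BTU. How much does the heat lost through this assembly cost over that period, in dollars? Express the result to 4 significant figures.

105.7 dollars

0.7562/0.874 = 0.86522
7.554/11.56 = 0.65346
R_total = 0.63 + 0.3562 + 14.82 + 0.86522 + 0.65346 + 0.16 = 17.485 ft²·°F·h/BTU
E = A × HDD × 24 / R = 1175 × 2719 × 24 / 17.485 = 4385300 BTU
Cost = 4385300/10⁶ × 24.1 = $105.68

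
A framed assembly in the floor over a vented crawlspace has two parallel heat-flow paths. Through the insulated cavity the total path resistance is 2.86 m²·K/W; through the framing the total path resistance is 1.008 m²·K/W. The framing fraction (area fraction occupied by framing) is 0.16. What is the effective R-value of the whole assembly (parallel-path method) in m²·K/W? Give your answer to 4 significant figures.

2.210 m²·K/W

U_eff = 0.84/2.86 + 0.16/1.008 = 0.29371 + 0.15873 = 0.45244
R_eff = 1/U_eff = 2.2103 m²·K/W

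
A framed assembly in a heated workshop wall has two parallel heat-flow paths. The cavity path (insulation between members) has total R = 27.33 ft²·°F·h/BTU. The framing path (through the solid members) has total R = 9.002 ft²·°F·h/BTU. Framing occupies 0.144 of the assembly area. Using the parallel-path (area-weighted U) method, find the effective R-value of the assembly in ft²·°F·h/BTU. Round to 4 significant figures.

21.13 ft²·°F·h/BTU

U_eff = 0.856/27.33 + 0.144/9.002 = 0.031321 + 0.015996 = 0.047317
R_eff = 1/U_eff = 21.134 ft²·°F·h/BTU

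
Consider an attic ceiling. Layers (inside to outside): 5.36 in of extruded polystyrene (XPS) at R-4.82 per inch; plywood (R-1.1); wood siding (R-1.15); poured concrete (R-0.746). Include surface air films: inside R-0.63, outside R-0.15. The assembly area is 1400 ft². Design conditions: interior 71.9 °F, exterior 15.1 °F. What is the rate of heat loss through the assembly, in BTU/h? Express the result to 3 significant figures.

2690 BTU/h

5.36 × 4.82 = 25.84
R_total = 0.63 + 25.84 + 1.1 + 1.15 + 0.746 + 0.15 = 29.61 ft²·°F·h/BTU
Q = A·ΔT/R = 1400 × (71.9 − 15.1) / 29.61 = 2685 BTU/h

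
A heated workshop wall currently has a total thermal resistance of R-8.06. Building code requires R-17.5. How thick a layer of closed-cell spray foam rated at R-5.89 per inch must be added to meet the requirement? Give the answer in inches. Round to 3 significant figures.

ΔR = 17.5 − 8.06 = 9.44 ft²·°F·h/BTU
L = ΔR / (R/in) = 9.44/5.89 = 1.603 in

1.60 in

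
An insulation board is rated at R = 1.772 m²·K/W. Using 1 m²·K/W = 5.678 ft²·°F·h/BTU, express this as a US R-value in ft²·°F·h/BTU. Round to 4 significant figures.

R_US = 1.772 × 5.678 = 10.061

10.06 ft²·°F·h/BTU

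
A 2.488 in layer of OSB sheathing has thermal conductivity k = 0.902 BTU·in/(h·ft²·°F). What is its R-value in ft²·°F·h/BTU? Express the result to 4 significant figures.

R = L/k = 2.488/0.902 = 2.7583 ft²·°F·h/BTU

2.758 ft²·°F·h/BTU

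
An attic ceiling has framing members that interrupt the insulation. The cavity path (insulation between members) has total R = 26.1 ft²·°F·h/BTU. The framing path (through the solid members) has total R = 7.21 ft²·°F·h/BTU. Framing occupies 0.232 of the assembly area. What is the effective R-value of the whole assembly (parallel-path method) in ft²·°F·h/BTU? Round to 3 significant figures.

U_eff = 0.768/26.1 + 0.232/7.21 = 0.02943 + 0.03218 = 0.0616
R_eff = 1/U_eff = 16.23 ft²·°F·h/BTU

16.2 ft²·°F·h/BTU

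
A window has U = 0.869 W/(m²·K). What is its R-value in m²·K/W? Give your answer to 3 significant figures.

1.15 m²·K/W

R = 1/U = 1/0.869 = 1.151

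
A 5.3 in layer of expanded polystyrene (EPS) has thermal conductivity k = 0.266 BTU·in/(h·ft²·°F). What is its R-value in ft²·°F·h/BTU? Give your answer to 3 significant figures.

R = L/k = 5.3/0.266 = 19.92 ft²·°F·h/BTU

19.9 ft²·°F·h/BTU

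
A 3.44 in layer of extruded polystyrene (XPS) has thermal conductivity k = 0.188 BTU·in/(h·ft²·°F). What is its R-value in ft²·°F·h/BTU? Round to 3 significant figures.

18.3 ft²·°F·h/BTU

R = L/k = 3.44/0.188 = 18.3 ft²·°F·h/BTU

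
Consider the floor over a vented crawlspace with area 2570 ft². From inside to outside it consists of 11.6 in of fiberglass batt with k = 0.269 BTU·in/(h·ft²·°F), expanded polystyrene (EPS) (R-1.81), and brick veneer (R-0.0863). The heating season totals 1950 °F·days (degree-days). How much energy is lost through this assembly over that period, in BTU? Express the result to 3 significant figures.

2670000 BTU

11.6/0.269 = 43.12
R_total = 43.12 + 1.81 + 0.0863 = 45.02 ft²·°F·h/BTU
E = A × HDD × 24 / R = 2570 × 1950 × 24 / 45.02 = 2672000 BTU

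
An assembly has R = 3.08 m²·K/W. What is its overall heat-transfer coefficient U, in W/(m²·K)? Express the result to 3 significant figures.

U = 1/R = 1/3.08 = 0.3247

0.325 W/(m²·K)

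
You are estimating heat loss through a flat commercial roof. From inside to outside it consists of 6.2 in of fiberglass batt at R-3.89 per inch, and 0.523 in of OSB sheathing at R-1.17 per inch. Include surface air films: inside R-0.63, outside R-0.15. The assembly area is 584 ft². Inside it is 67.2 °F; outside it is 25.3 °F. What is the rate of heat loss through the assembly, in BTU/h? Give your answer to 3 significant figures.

959 BTU/h

6.2 × 3.89 = 24.12
0.523 × 1.17 = 0.6119
R_total = 0.63 + 24.12 + 0.6119 + 0.15 = 25.51 ft²·°F·h/BTU
Q = A·ΔT/R = 584 × (67.2 − 25.3) / 25.51 = 959.2 BTU/h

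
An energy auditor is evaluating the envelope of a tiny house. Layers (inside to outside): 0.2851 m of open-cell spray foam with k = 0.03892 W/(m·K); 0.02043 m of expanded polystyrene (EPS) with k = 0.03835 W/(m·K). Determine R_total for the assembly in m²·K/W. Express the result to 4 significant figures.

0.2851/0.03892 = 7.3253
0.02043/0.03835 = 0.53272
R_total = 7.3253 + 0.53272 = 7.858 m²·K/W

7.858 m²·K/W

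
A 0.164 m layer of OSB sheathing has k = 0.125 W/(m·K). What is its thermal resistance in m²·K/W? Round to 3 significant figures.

R = L/k = 0.164/0.125 = 1.312 m²·K/W

1.31 m²·K/W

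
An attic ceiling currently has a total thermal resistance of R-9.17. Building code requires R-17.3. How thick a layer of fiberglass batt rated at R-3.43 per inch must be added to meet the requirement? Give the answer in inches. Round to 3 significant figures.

ΔR = 17.3 − 9.17 = 8.13 ft²·°F·h/BTU
L = ΔR / (R/in) = 8.13/3.43 = 2.37 in

2.37 in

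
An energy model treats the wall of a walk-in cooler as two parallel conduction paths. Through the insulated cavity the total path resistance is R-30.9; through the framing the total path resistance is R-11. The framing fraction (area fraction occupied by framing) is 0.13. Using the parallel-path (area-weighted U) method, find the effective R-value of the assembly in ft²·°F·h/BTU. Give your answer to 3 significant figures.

25.0 ft²·°F·h/BTU

U_eff = 0.87/30.9 + 0.13/11 = 0.02816 + 0.01182 = 0.03997
R_eff = 1/U_eff = 25.02 ft²·°F·h/BTU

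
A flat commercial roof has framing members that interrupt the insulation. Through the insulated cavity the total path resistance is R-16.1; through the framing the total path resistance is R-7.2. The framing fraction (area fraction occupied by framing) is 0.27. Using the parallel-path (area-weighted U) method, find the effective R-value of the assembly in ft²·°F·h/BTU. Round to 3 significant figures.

U_eff = 0.73/16.1 + 0.27/7.2 = 0.04534 + 0.0375 = 0.08284
R_eff = 1/U_eff = 12.07 ft²·°F·h/BTU

12.1 ft²·°F·h/BTU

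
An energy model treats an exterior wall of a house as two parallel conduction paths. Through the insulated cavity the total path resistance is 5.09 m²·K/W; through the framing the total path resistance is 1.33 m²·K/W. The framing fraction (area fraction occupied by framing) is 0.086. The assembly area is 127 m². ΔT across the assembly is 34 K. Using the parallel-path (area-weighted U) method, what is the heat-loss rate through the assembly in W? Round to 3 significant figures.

U_eff = 0.914/5.09 + 0.086/1.33 = 0.1796 + 0.06466 = 0.2442
R_eff = 1/U_eff = 4.095 m²·K/W
Q = 127 × 34 / 4.095 = 1055 W

1050 W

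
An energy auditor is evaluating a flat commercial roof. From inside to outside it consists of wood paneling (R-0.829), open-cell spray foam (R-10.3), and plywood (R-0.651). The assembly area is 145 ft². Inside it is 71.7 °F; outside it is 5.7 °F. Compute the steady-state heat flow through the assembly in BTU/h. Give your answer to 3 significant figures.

R_total = 0.829 + 10.3 + 0.651 = 11.78 ft²·°F·h/BTU
Q = A·ΔT/R = 145 × (71.7 − 5.7) / 11.78 = 812.4 BTU/h

812 BTU/h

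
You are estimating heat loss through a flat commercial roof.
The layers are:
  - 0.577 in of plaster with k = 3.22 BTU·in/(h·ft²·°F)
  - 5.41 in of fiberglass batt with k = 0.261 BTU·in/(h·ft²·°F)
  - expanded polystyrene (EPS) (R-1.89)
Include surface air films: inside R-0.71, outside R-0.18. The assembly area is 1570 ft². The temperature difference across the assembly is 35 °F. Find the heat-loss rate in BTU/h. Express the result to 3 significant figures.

2320 BTU/h

0.577/3.22 = 0.1792
5.41/0.261 = 20.73
R_total = 0.71 + 0.1792 + 20.73 + 1.89 + 0.18 = 23.69 ft²·°F·h/BTU
Q = A·ΔT/R = 1570 × 35 / 23.69 = 2320 BTU/h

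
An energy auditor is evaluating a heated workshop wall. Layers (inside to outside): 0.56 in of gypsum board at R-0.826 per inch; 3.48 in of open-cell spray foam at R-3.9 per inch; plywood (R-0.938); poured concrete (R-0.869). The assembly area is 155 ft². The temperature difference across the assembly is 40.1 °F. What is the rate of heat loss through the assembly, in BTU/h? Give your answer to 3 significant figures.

0.56 × 0.826 = 0.4626
3.48 × 3.9 = 13.57
R_total = 0.4626 + 13.57 + 0.938 + 0.869 = 15.84 ft²·°F·h/BTU
Q = A·ΔT/R = 155 × 40.1 / 15.84 = 392.4 BTU/h

392 BTU/h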